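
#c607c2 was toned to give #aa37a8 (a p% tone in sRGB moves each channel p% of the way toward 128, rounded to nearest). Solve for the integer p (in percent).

40%

#c607c2 is rgb(198, 7, 194); #aa37a8 is rgb(170, 55, 168).
On the G channel (widest range): 55 ≈ 7 + (p/100)(128 − 7), so p ≈ 100×(55 − 7)/(128 − 7) = 4800/121 = 39.67.
p = 40 reproduces all three channels after rounding.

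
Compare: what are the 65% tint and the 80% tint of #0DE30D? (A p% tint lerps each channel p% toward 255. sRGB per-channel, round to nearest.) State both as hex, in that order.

#0DE30D is rgb(13, 227, 13).
65% tint:
  R: 13 + 0.65×(255−13) = 13 + 157.3 = 170.3 → 170
  G: 227 + 18.2 = 245.2 → 245
  B: 13 + 0.65×(255−13) = 13 + 157.3 = 170.3 → 170
  → #AAF5AA
80% tint:
  R: 13 + 193.6 = 206.6 → 207
  G: 227 + 22.4 = 249.4 → 249
  B: 13 + 0.8×(255−13) = 13 + 193.6 = 206.6 → 207
  → #CFF9CF

#AAF5AA, #CFF9CF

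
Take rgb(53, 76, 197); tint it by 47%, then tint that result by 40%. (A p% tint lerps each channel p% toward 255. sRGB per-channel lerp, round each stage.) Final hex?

#BFC6EC

Per channel, c → c + 0.47(255 − c):
  R: 53 + 94.94 = 147.94 → 148
  G: 76 + 0.47×(255−76) = 76 + 84.13 = 160.13 → 160
  B: 197 + 0.47×(255−197) = 197 + 27.26 = 224.26 → 224
After the tint: rgb(148, 160, 224) = #94A0E0.
A 40% tint moves each channel 40% toward 255:
  R: 148 + 0.4×(255−148) = 148 + 42.8 = 190.8 → 191
  G: 160 + 0.4×(255−160) = 160 + 38 = 198 → 198
  B: 224 + 0.4×(255−224) = 224 + 12.4 = 236.4 → 236
rgb(191, 198, 236) = #BFC6EC.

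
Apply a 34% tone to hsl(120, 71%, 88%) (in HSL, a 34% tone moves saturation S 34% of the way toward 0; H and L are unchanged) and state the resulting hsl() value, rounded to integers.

hsl(120, 47%, 88%)

S moves 34% from 71 toward 0: 71 − 24.14 = 46.86 → 47.
H and L are unchanged.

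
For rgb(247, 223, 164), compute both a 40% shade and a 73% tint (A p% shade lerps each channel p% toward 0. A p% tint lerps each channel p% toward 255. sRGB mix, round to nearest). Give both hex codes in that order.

40% shade:
  R: 247 + 0.4×(0−247) = 247 − 98.8 = 148.2 → 148
  G: 223 − 89.2 = 133.8 → 134
  B: 164 + 0.4×(0−164) = 164 − 65.6 = 98.4 → 98
  → #948662
73% tint:
  R: 247 + 0.73×(255−247) = 247 + 5.84 = 252.84 → 253
  G: 223 + 23.36 = 246.36 → 246
  B: 164 + 66.43 = 230.43 → 230
  → #FDF6E6

#948662, #FDF6E6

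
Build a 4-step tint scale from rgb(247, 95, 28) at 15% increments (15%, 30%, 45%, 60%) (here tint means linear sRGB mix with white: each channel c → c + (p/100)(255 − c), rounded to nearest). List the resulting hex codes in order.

15%: (247 + 1.2 = 248.2→248, 95 + 24 = 119→119, 28 + 34.05 = 62.05→62) → #F8773E
30%: (247 + 2.4 = 249.4→249, 95 + 48 = 143→143, 28 + 68.1 = 96.1→96) → #F98F60
45%: (247 + 3.6 = 250.6→251, 95 + 72 = 167→167, 28 + 102.15 = 130.15→130) → #FBA782
60%: (247 + 4.8 = 251.8→252, 95 + 96 = 191→191, 28 + 136.2 = 164.2→164) → #FCBFA4

#F8773E, #F98F60, #FBA782, #FCBFA4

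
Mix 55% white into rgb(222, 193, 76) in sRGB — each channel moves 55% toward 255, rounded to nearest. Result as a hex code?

A 55% tint moves each channel 55% toward 255:
  R: 222 + 18.15 = 240.15 → 240
  G: 193 + 0.55×(255−193) = 193 + 34.1 = 227.1 → 227
  B: 76 + 0.55×(255−76) = 76 + 98.45 = 174.45 → 174
rgb(240, 227, 174) = #f0e3ae.

#f0e3ae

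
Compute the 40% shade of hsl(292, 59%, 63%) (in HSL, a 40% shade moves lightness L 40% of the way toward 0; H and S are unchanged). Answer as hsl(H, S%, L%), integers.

hsl(292, 59%, 38%)

L moves 40% from 63 toward 0: 63 − 25.2 = 37.8 → 38.
H and S are unchanged.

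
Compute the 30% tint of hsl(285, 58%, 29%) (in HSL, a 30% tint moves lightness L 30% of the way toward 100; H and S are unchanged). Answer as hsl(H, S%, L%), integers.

L moves 30% from 29 toward 100: 29 + 21.3 = 50.3 → 50.
H and S are unchanged.

hsl(285, 58%, 50%)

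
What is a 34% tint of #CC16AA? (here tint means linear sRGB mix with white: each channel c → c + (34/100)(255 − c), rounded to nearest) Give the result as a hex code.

#DD65C7

#CC16AA is rgb(204, 22, 170).
Per channel, c → c + 0.34(255 − c):
  R: 204 + 17.34 = 221.34 → 221
  G: 22 + 0.34×(255−22) = 22 + 79.22 = 101.22 → 101
  B: 170 + 28.9 = 198.9 → 199
rgb(221, 101, 199) = #DD65C7.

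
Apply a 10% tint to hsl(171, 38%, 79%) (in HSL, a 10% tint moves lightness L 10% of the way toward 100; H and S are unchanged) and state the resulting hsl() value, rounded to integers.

L moves 10% from 79 toward 100: 79 + 2.1 = 81.1 → 81.
H and S are unchanged.

hsl(171, 38%, 81%)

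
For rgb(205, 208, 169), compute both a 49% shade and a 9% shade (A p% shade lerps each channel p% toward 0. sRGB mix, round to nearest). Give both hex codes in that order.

#696a56, #bbbd9a

49% shade:
  R: 205 + 0.49×(0−205) = 205 − 100.45 = 104.55 → 105
  G: 208 + 0.49×(0−208) = 208 − 101.92 = 106.08 → 106
  B: 169 − 82.81 = 86.19 → 86
  → #696a56
9% shade:
  R: 205 − 18.45 = 186.55 → 187
  G: 208 − 18.72 = 189.28 → 189
  B: 169 + 0.09×(0−169) = 169 − 15.21 = 153.79 → 154
  → #bbbd9a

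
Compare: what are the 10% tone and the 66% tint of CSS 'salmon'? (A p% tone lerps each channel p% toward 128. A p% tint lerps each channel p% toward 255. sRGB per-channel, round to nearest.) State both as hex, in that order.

CSS salmon is rgb(250, 128, 114).
10% tone:
  R: 250 + 0.1×(128−250) = 250 − 12.2 = 237.8 → 238
  G: 128 + 0.1×(128−128) = 128 + 0 = 128 → 128
  B: 114 + 0.1×(128−114) = 114 + 1.4 = 115.4 → 115
  → #ee8073
66% tint:
  R: 250 + 0.66×(255−250) = 250 + 3.3 = 253.3 → 253
  G: 128 + 0.66×(255−128) = 128 + 83.82 = 211.82 → 212
  B: 114 + 0.66×(255−114) = 114 + 93.06 = 207.06 → 207
  → #fdd4cf

#ee8073, #fdd4cf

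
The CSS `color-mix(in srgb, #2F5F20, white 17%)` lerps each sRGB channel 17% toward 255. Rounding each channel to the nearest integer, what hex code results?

#2F5F20 is rgb(47, 95, 32).
Lerp each channel 17% toward 255:
  R: 47 + 35.36 = 82.36 → 82
  G: 95 + 0.17×(255−95) = 95 + 27.2 = 122.2 → 122
  B: 32 + 37.91 = 69.91 → 70
rgb(82, 122, 70) = #527A46.

#527A46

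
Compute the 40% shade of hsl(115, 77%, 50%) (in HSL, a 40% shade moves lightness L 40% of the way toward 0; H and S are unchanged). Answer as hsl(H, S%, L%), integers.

hsl(115, 77%, 30%)

L moves 40% from 50 toward 0: 50 − 20 = 30 → 30.
H and S are unchanged.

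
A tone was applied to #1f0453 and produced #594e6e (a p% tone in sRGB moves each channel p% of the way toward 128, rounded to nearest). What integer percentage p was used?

#1f0453 is rgb(31, 4, 83); #594e6e is rgb(89, 78, 110).
On the G channel (widest range): 78 ≈ 4 + (p/100)(128 − 4), so p ≈ 100×(78 − 4)/(128 − 4) = 7400/124 = 59.68.
p = 60 reproduces all three channels after rounding.

60%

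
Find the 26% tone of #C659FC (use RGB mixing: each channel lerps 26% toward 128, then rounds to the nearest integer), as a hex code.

#B463DC

#C659FC is rgb(198, 89, 252).
Per channel, c → c + 0.26(128 − c):
  R: 198 + 0.26×(128−198) = 198 − 18.2 = 179.8 → 180
  G: 89 + 0.26×(128−89) = 89 + 10.14 = 99.14 → 99
  B: 252 + 0.26×(128−252) = 252 − 32.24 = 219.76 → 220
rgb(180, 99, 220) = #B463DC.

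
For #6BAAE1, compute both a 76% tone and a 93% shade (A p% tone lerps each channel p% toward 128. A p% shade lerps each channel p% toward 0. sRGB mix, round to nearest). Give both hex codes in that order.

#7B8A97, #070C10

#6BAAE1 is rgb(107, 170, 225).
76% tone:
  R: 107 + 15.96 = 122.96 → 123
  G: 170 − 31.92 = 138.08 → 138
  B: 225 + 0.76×(128−225) = 225 − 73.72 = 151.28 → 151
  → #7B8A97
93% shade:
  R: 107 − 99.51 = 7.49 → 7
  G: 170 + 0.93×(0−170) = 170 − 158.1 = 11.9 → 12
  B: 225 + 0.93×(0−225) = 225 − 209.25 = 15.75 → 16
  → #070C10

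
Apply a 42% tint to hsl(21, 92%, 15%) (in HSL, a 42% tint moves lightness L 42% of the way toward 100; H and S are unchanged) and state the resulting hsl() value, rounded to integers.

hsl(21, 92%, 51%)

L moves 42% from 15 toward 100: 15 + 35.7 = 50.7 → 51.
H and S are unchanged.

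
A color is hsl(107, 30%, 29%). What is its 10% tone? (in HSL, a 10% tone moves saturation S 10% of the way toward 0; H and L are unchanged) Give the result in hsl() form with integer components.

S moves 10% from 30 toward 0: 30 − 3 = 27 → 27.
H and L are unchanged.

hsl(107, 27%, 29%)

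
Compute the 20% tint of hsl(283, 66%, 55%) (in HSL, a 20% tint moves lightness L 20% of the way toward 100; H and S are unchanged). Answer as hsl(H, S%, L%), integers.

L moves 20% from 55 toward 100: 55 + 9 = 64 → 64.
H and S are unchanged.

hsl(283, 66%, 64%)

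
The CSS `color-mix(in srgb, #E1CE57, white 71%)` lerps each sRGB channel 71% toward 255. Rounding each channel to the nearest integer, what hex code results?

#E1CE57 is rgb(225, 206, 87).
Lerp each channel 71% toward 255:
  R: 225 + 21.3 = 246.3 → 246
  G: 206 + 34.79 = 240.79 → 241
  B: 87 + 119.28 = 206.28 → 206
rgb(246, 241, 206) = #F6F1CE.

#F6F1CE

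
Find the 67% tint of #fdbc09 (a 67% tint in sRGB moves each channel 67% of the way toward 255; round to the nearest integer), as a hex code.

#fdbc09 is rgb(253, 188, 9).
Lerp each channel 67% toward 255:
  R: 253 + 1.34 = 254.34 → 254
  G: 188 + 0.67×(255−188) = 188 + 44.89 = 232.89 → 233
  B: 9 + 0.67×(255−9) = 9 + 164.82 = 173.82 → 174
rgb(254, 233, 174) = #fee9ae.

#fee9ae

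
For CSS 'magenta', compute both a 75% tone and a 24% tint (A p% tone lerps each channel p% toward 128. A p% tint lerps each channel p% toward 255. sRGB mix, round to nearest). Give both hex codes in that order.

CSS magenta is rgb(255, 0, 255).
75% tone:
  R: 255 + 0.75×(128−255) = 255 − 95.25 = 159.75 → 160
  G: 0 + 0.75×(128−0) = 0 + 96 = 96 → 96
  B: 255 + 0.75×(128−255) = 255 − 95.25 = 159.75 → 160
  → #A060A0
24% tint:
  R: 255 + 0.24×(255−255) = 255 + 0 = 255 → 255
  G: 0 + 0.24×(255−0) = 0 + 61.2 = 61.2 → 61
  B: 255 + 0.24×(255−255) = 255 + 0 = 255 → 255
  → #FF3DFF

#A060A0, #FF3DFF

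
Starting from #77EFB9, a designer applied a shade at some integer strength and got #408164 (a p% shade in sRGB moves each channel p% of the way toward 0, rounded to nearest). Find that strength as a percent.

46%

#77EFB9 is rgb(119, 239, 185); #408164 is rgb(64, 129, 100).
On the G channel (widest range): 129 ≈ 239 + (p/100)(0 − 239), so p ≈ 100×(129 − 239)/(0 − 239) = -11000/-239 = 46.03.
p = 46 reproduces all three channels after rounding.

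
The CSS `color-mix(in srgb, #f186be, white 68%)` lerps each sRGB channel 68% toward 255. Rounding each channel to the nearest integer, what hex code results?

#f186be is rgb(241, 134, 190).
A 68% tint moves each channel 68% toward 255:
  R: 241 + 9.52 = 250.52 → 251
  G: 134 + 0.68×(255−134) = 134 + 82.28 = 216.28 → 216
  B: 190 + 44.2 = 234.2 → 234
rgb(251, 216, 234) = #fbd8ea.

#fbd8ea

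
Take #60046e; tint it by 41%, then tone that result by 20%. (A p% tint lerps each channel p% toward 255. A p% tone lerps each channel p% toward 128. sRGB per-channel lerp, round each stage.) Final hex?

#60046e is rgb(96, 4, 110).
Lerp each channel 41% toward 255:
  R: 96 + 65.19 = 161.19 → 161
  G: 4 + 0.41×(255−4) = 4 + 102.91 = 106.91 → 107
  B: 110 + 0.41×(255−110) = 110 + 59.45 = 169.45 → 169
After the tint: rgb(161, 107, 169) = #a16ba9.
Lerp each channel 20% toward 128:
  R: 161 + 0.2×(128−161) = 161 − 6.6 = 154.4 → 154
  G: 107 + 4.2 = 111.2 → 111
  B: 169 − 8.2 = 160.8 → 161
rgb(154, 111, 161) = #9a6fa1.

#9a6fa1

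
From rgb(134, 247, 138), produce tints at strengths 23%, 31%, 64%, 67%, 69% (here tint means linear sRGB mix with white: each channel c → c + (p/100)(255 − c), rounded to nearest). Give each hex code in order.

#A2F9A5, #ACF9AE, #D3FCD5, #D7FCD8, #D9FDDB

23%: (134 + 27.83 = 161.83→162, 247 + 1.84 = 248.84→249, 138 + 26.91 = 164.91→165) → #A2F9A5
31%: (134 + 37.51 = 171.51→172, 247 + 2.48 = 249.48→249, 138 + 36.27 = 174.27→174) → #ACF9AE
64%: (134 + 77.44 = 211.44→211, 247 + 5.12 = 252.12→252, 138 + 74.88 = 212.88→213) → #D3FCD5
67%: (134 + 81.07 = 215.07→215, 247 + 5.36 = 252.36→252, 138 + 78.39 = 216.39→216) → #D7FCD8
69%: (134 + 83.49 = 217.49→217, 247 + 5.52 = 252.52→253, 138 + 80.73 = 218.73→219) → #D9FDDB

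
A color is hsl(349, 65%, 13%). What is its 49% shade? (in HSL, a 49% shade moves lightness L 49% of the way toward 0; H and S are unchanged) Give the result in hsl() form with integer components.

L moves 49% from 13 toward 0: 13 − 6.37 = 6.63 → 7.
H and S are unchanged.

hsl(349, 65%, 7%)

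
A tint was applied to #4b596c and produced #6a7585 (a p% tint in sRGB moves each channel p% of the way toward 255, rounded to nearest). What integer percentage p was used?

17%

#4b596c is rgb(75, 89, 108); #6a7585 is rgb(106, 117, 133).
On the R channel (widest range): 106 ≈ 75 + (p/100)(255 − 75), so p ≈ 100×(106 − 75)/(255 − 75) = 3100/180 = 17.22.
p = 17 reproduces all three channels after rounding.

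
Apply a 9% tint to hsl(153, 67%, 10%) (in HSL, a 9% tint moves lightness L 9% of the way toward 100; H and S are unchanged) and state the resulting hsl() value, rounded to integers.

hsl(153, 67%, 18%)

L moves 9% from 10 toward 100: 10 + 8.1 = 18.1 → 18.
H and S are unchanged.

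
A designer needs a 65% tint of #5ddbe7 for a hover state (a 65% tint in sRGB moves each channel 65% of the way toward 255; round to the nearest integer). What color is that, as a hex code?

#c6f2f7

#5ddbe7 is rgb(93, 219, 231).
A 65% tint moves each channel 65% toward 255:
  R: 93 + 0.65×(255−93) = 93 + 105.3 = 198.3 → 198
  G: 219 + 23.4 = 242.4 → 242
  B: 231 + 15.6 = 246.6 → 247
rgb(198, 242, 247) = #c6f2f7.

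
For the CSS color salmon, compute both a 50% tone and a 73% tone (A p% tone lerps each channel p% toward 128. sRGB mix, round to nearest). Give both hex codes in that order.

CSS salmon is rgb(250, 128, 114).
50% tone:
  R: 250 + 0.5×(128−250) = 250 − 61 = 189 → 189
  G: 128 + 0.5×(128−128) = 128 + 0 = 128 → 128
  B: 114 + 7 = 121 → 121
  → #BD8079
73% tone:
  R: 250 + 0.73×(128−250) = 250 − 89.06 = 160.94 → 161
  G: 128 + 0.73×(128−128) = 128 + 0 = 128 → 128
  B: 114 + 10.22 = 124.22 → 124
  → #A1807C

#BD8079, #A1807C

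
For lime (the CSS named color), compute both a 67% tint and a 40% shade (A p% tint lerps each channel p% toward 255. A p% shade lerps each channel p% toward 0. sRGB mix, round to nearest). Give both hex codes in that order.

CSS lime is rgb(0, 255, 0).
67% tint:
  R: 0 + 170.85 = 170.85 → 171
  G: 255 + 0.67×(255−255) = 255 + 0 = 255 → 255
  B: 0 + 170.85 = 170.85 → 171
  → #ABFFAB
40% shade:
  R: 0 + 0 = 0 → 0
  G: 255 + 0.4×(0−255) = 255 − 102 = 153 → 153
  B: 0 + 0.4×(0−0) = 0 + 0 = 0 → 0
  → #009900

#ABFFAB, #009900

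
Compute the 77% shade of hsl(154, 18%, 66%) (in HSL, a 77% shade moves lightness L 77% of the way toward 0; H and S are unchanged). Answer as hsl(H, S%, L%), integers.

L moves 77% from 66 toward 0: 66 − 50.82 = 15.18 → 15.
H and S are unchanged.

hsl(154, 18%, 15%)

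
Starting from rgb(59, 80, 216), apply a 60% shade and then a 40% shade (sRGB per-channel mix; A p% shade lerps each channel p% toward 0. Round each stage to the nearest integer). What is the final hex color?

#0e1334

Lerp each channel 60% toward 0:
  R: 59 + 0.6×(0−59) = 59 − 35.4 = 23.6 → 24
  G: 80 − 48 = 32 → 32
  B: 216 + 0.6×(0−216) = 216 − 129.6 = 86.4 → 86
After the shade: rgb(24, 32, 86) = #182056.
Lerp each channel 40% toward 0:
  R: 24 + 0.4×(0−24) = 24 − 9.6 = 14.4 → 14
  G: 32 − 12.8 = 19.2 → 19
  B: 86 + 0.4×(0−86) = 86 − 34.4 = 51.6 → 52
rgb(14, 19, 52) = #0e1334.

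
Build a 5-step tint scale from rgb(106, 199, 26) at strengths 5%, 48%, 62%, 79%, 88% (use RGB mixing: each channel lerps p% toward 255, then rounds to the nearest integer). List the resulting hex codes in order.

#71ca25, #b2e288, #c6eaa8, #e0f3cf, #edf8e4

5%: (106 + 7.45 = 113.45→113, 199 + 2.8 = 201.8→202, 26 + 11.45 = 37.45→37) → #71ca25
48%: (106 + 71.52 = 177.52→178, 199 + 26.88 = 225.88→226, 26 + 109.92 = 135.92→136) → #b2e288
62%: (106 + 92.38 = 198.38→198, 199 + 34.72 = 233.72→234, 26 + 141.98 = 167.98→168) → #c6eaa8
79%: (106 + 117.71 = 223.71→224, 199 + 44.24 = 243.24→243, 26 + 180.91 = 206.91→207) → #e0f3cf
88%: (106 + 131.12 = 237.12→237, 199 + 49.28 = 248.28→248, 26 + 201.52 = 227.52→228) → #edf8e4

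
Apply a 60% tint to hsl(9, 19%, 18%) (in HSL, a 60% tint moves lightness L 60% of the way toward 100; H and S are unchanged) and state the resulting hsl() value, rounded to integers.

L moves 60% from 18 toward 100: 18 + 49.2 = 67.2 → 67.
H and S are unchanged.

hsl(9, 19%, 67%)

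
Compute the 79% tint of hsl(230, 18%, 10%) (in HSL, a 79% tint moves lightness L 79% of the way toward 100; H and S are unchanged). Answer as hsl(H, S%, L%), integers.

L moves 79% from 10 toward 100: 10 + 71.1 = 81.1 → 81.
H and S are unchanged.

hsl(230, 18%, 81%)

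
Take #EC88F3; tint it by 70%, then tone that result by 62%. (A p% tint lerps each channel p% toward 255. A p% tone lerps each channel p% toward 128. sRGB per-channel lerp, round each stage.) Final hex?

#EC88F3 is rgb(236, 136, 243).
A 70% tint moves each channel 70% toward 255:
  R: 236 + 0.7×(255−236) = 236 + 13.3 = 249.3 → 249
  G: 136 + 0.7×(255−136) = 136 + 83.3 = 219.3 → 219
  B: 243 + 8.4 = 251.4 → 251
After the tint: rgb(249, 219, 251) = #F9DBFB.
Per channel, c → c + 0.62(128 − c):
  R: 249 + 0.62×(128−249) = 249 − 75.02 = 173.98 → 174
  G: 219 − 56.42 = 162.58 → 163
  B: 251 − 76.26 = 174.74 → 175
rgb(174, 163, 175) = #AEA3AF.

#AEA3AF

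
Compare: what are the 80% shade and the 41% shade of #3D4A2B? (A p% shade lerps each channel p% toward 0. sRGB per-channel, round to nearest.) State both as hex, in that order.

#3D4A2B is rgb(61, 74, 43).
80% shade:
  R: 61 + 0.8×(0−61) = 61 − 48.8 = 12.2 → 12
  G: 74 + 0.8×(0−74) = 74 − 59.2 = 14.8 → 15
  B: 43 − 34.4 = 8.6 → 9
  → #0C0F09
41% shade:
  R: 61 + 0.41×(0−61) = 61 − 25.01 = 35.99 → 36
  G: 74 + 0.41×(0−74) = 74 − 30.34 = 43.66 → 44
  B: 43 + 0.41×(0−43) = 43 − 17.63 = 25.37 → 25
  → #242C19

#0C0F09, #242C19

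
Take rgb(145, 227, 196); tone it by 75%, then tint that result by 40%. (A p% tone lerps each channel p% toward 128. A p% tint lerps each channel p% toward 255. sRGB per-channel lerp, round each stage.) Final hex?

Per channel, c → c + 0.75(128 − c):
  R: 145 − 12.75 = 132.25 → 132
  G: 227 − 74.25 = 152.75 → 153
  B: 196 + 0.75×(128−196) = 196 − 51 = 145 → 145
After the tone: rgb(132, 153, 145) = #849991.
Per channel, c → c + 0.4(255 − c):
  R: 132 + 49.2 = 181.2 → 181
  G: 153 + 40.8 = 193.8 → 194
  B: 145 + 0.4×(255−145) = 145 + 44 = 189 → 189
rgb(181, 194, 189) = #B5C2BD.

#B5C2BD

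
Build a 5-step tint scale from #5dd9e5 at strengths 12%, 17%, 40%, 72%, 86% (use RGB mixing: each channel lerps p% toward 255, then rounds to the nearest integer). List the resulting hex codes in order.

#5dd9e5 is rgb(93, 217, 229).
12%: (93 + 19.44 = 112.44→112, 217 + 4.56 = 221.56→222, 229 + 3.12 = 232.12→232) → #70dee8
17%: (93 + 27.54 = 120.54→121, 217 + 6.46 = 223.46→223, 229 + 4.42 = 233.42→233) → #79dfe9
40%: (93 + 64.8 = 157.8→158, 217 + 15.2 = 232.2→232, 229 + 10.4 = 239.4→239) → #9ee8ef
72%: (93 + 116.64 = 209.64→210, 217 + 27.36 = 244.36→244, 229 + 18.72 = 247.72→248) → #d2f4f8
86%: (93 + 139.32 = 232.32→232, 217 + 32.68 = 249.68→250, 229 + 22.36 = 251.36→251) → #e8fafb

#70dee8, #79dfe9, #9ee8ef, #d2f4f8, #e8fafb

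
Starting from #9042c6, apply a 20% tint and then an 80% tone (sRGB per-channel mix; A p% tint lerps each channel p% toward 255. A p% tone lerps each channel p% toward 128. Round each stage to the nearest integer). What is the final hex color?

#887b90

#9042c6 is rgb(144, 66, 198).
Lerp each channel 20% toward 255:
  R: 144 + 22.2 = 166.2 → 166
  G: 66 + 37.8 = 103.8 → 104
  B: 198 + 0.2×(255−198) = 198 + 11.4 = 209.4 → 209
After the tint: rgb(166, 104, 209) = #a668d1.
Lerp each channel 80% toward 128:
  R: 166 + 0.8×(128−166) = 166 − 30.4 = 135.6 → 136
  G: 104 + 19.2 = 123.2 → 123
  B: 209 + 0.8×(128−209) = 209 − 64.8 = 144.2 → 144
rgb(136, 123, 144) = #887b90.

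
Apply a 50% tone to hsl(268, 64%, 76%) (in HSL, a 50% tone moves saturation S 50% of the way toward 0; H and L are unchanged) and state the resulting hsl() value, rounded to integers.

hsl(268, 32%, 76%)

S moves 50% from 64 toward 0: 64 − 32 = 32 → 32.
H and L are unchanged.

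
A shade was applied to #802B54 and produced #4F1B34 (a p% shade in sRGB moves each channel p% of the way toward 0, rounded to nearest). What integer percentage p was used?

38%

#802B54 is rgb(128, 43, 84); #4F1B34 is rgb(79, 27, 52).
On the R channel (widest range): 79 ≈ 128 + (p/100)(0 − 128), so p ≈ 100×(79 − 128)/(0 − 128) = -4900/-128 = 38.28.
p = 38 reproduces all three channels after rounding.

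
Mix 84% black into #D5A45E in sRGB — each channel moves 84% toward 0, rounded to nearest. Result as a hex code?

#D5A45E is rgb(213, 164, 94).
Lerp each channel 84% toward 0:
  R: 213 + 0.84×(0−213) = 213 − 178.92 = 34.08 → 34
  G: 164 − 137.76 = 26.24 → 26
  B: 94 − 78.96 = 15.04 → 15
rgb(34, 26, 15) = #221A0F.

#221A0F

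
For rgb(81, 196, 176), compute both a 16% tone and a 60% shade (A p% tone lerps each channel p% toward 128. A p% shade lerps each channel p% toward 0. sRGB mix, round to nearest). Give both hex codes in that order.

16% tone:
  R: 81 + 0.16×(128−81) = 81 + 7.52 = 88.52 → 89
  G: 196 + 0.16×(128−196) = 196 − 10.88 = 185.12 → 185
  B: 176 + 0.16×(128−176) = 176 − 7.68 = 168.32 → 168
  → #59B9A8
60% shade:
  R: 81 − 48.6 = 32.4 → 32
  G: 196 − 117.6 = 78.4 → 78
  B: 176 − 105.6 = 70.4 → 70
  → #204E46

#59B9A8, #204E46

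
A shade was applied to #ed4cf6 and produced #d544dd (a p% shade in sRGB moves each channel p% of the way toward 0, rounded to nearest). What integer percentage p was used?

#ed4cf6 is rgb(237, 76, 246); #d544dd is rgb(213, 68, 221).
On the B channel (widest range): 221 ≈ 246 + (p/100)(0 − 246), so p ≈ 100×(221 − 246)/(0 − 246) = -2500/-246 = 10.16.
p = 10 reproduces all three channels after rounding.

10%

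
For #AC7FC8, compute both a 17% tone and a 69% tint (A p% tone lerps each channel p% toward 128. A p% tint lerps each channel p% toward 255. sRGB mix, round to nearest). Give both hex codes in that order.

#AC7FC8 is rgb(172, 127, 200).
17% tone:
  R: 172 + 0.17×(128−172) = 172 − 7.48 = 164.52 → 165
  G: 127 + 0.17 = 127.17 → 127
  B: 200 − 12.24 = 187.76 → 188
  → #A57FBC
69% tint:
  R: 172 + 57.27 = 229.27 → 229
  G: 127 + 88.32 = 215.32 → 215
  B: 200 + 0.69×(255−200) = 200 + 37.95 = 237.95 → 238
  → #E5D7EE

#A57FBC, #E5D7EE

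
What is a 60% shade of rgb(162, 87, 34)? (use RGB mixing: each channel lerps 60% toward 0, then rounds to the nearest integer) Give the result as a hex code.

A 60% shade moves each channel 60% toward 0:
  R: 162 + 0.6×(0−162) = 162 − 97.2 = 64.8 → 65
  G: 87 + 0.6×(0−87) = 87 − 52.2 = 34.8 → 35
  B: 34 + 0.6×(0−34) = 34 − 20.4 = 13.6 → 14
rgb(65, 35, 14) = #41230E.

#41230E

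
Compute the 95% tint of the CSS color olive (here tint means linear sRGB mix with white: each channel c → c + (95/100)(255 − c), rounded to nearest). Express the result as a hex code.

CSS olive is rgb(128, 128, 0).
Lerp each channel 95% toward 255:
  R: 128 + 120.65 = 248.65 → 249
  G: 128 + 120.65 = 248.65 → 249
  B: 0 + 0.95×(255−0) = 0 + 242.25 = 242.25 → 242
rgb(249, 249, 242) = #f9f9f2.

#f9f9f2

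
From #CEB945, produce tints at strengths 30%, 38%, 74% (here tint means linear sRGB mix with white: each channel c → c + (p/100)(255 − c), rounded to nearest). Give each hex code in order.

#DDCE7D, #E1D48C, #F2EDCF

#CEB945 is rgb(206, 185, 69).
30%: (206 + 14.7 = 220.7→221, 185 + 21 = 206→206, 69 + 55.8 = 124.8→125) → #DDCE7D
38%: (206 + 18.62 = 224.62→225, 185 + 26.6 = 211.6→212, 69 + 70.68 = 139.68→140) → #E1D48C
74%: (206 + 36.26 = 242.26→242, 185 + 51.8 = 236.8→237, 69 + 137.64 = 206.64→207) → #F2EDCF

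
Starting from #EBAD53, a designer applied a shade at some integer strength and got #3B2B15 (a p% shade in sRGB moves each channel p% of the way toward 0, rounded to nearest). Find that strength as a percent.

#EBAD53 is rgb(235, 173, 83); #3B2B15 is rgb(59, 43, 21).
On the R channel (widest range): 59 ≈ 235 + (p/100)(0 − 235), so p ≈ 100×(59 − 235)/(0 − 235) = -17600/-235 = 74.89.
p = 75 reproduces all three channels after rounding.

75%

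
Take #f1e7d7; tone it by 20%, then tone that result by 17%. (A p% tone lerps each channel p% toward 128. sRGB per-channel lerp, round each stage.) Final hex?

#f1e7d7 is rgb(241, 231, 215).
Per channel, c → c + 0.2(128 − c):
  R: 241 + 0.2×(128−241) = 241 − 22.6 = 218.4 → 218
  G: 231 + 0.2×(128−231) = 231 − 20.6 = 210.4 → 210
  B: 215 + 0.2×(128−215) = 215 − 17.4 = 197.6 → 198
After the tone: rgb(218, 210, 198) = #dad2c6.
Per channel, c → c + 0.17(128 − c):
  R: 218 − 15.3 = 202.7 → 203
  G: 210 + 0.17×(128−210) = 210 − 13.94 = 196.06 → 196
  B: 198 − 11.9 = 186.1 → 186
rgb(203, 196, 186) = #cbc4ba.

#cbc4ba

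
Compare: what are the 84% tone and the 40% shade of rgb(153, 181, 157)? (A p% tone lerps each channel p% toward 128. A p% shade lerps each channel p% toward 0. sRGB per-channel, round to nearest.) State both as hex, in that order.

84% tone:
  R: 153 − 21 = 132 → 132
  G: 181 − 44.52 = 136.48 → 136
  B: 157 + 0.84×(128−157) = 157 − 24.36 = 132.64 → 133
  → #848885
40% shade:
  R: 153 − 61.2 = 91.8 → 92
  G: 181 − 72.4 = 108.6 → 109
  B: 157 + 0.4×(0−157) = 157 − 62.8 = 94.2 → 94
  → #5C6D5E

#848885, #5C6D5E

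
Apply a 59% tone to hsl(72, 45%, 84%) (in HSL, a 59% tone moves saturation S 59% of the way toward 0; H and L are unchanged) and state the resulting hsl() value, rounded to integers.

S moves 59% from 45 toward 0: 45 − 26.55 = 18.45 → 18.
H and L are unchanged.

hsl(72, 18%, 84%)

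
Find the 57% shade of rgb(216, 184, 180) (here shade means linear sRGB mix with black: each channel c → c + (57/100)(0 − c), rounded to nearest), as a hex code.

#5D4F4D

Per channel, c → c + 0.57(0 − c):
  R: 216 − 123.12 = 92.88 → 93
  G: 184 + 0.57×(0−184) = 184 − 104.88 = 79.12 → 79
  B: 180 + 0.57×(0−180) = 180 − 102.6 = 77.4 → 77
rgb(93, 79, 77) = #5D4F4D.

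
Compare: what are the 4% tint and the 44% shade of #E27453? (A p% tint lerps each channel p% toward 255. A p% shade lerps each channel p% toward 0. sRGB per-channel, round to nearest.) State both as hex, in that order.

#E37A5A, #7F412E

#E27453 is rgb(226, 116, 83).
4% tint:
  R: 226 + 0.04×(255−226) = 226 + 1.16 = 227.16 → 227
  G: 116 + 0.04×(255−116) = 116 + 5.56 = 121.56 → 122
  B: 83 + 0.04×(255−83) = 83 + 6.88 = 89.88 → 90
  → #E37A5A
44% shade:
  R: 226 − 99.44 = 126.56 → 127
  G: 116 + 0.44×(0−116) = 116 − 51.04 = 64.96 → 65
  B: 83 − 36.52 = 46.48 → 46
  → #7F412E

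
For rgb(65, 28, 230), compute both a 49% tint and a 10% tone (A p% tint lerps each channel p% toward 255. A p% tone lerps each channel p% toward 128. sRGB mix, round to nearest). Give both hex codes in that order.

#9e8bf2, #4726dc

49% tint:
  R: 65 + 93.1 = 158.1 → 158
  G: 28 + 0.49×(255−28) = 28 + 111.23 = 139.23 → 139
  B: 230 + 12.25 = 242.25 → 242
  → #9e8bf2
10% tone:
  R: 65 + 6.3 = 71.3 → 71
  G: 28 + 0.1×(128−28) = 28 + 10 = 38 → 38
  B: 230 − 10.2 = 219.8 → 220
  → #4726dc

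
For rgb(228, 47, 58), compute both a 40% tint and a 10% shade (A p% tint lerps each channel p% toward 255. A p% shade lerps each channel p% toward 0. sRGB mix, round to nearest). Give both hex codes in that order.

40% tint:
  R: 228 + 10.8 = 238.8 → 239
  G: 47 + 0.4×(255−47) = 47 + 83.2 = 130.2 → 130
  B: 58 + 78.8 = 136.8 → 137
  → #ef8289
10% shade:
  R: 228 − 22.8 = 205.2 → 205
  G: 47 − 4.7 = 42.3 → 42
  B: 58 − 5.8 = 52.2 → 52
  → #cd2a34

#ef8289, #cd2a34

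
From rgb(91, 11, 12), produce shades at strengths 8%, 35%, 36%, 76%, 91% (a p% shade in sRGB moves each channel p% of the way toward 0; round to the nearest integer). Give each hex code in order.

8%: (91 − 7.28 = 83.72→84, 11 − 0.88 = 10.12→10, 12 − 0.96 = 11.04→11) → #540A0B
35%: (91 − 31.85 = 59.15→59, 11 − 3.85 = 7.15→7, 12 − 4.2 = 7.8→8) → #3B0708
36%: (91 − 32.76 = 58.24→58, 11 − 3.96 = 7.04→7, 12 − 4.32 = 7.68→8) → #3A0708
76%: (91 − 69.16 = 21.84→22, 11 − 8.36 = 2.64→3, 12 − 9.12 = 2.88→3) → #160303
91%: (91 − 82.81 = 8.19→8, 11 − 10.01 = 0.99→1, 12 − 10.92 = 1.08→1) → #080101

#540A0B, #3B0708, #3A0708, #160303, #080101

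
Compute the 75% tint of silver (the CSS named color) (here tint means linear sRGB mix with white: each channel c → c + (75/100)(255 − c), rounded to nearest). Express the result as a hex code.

CSS silver is rgb(192, 192, 192).
A 75% tint moves each channel 75% toward 255:
  R: 192 + 47.25 = 239.25 → 239
  G: 192 + 0.75×(255−192) = 192 + 47.25 = 239.25 → 239
  B: 192 + 0.75×(255−192) = 192 + 47.25 = 239.25 → 239
rgb(239, 239, 239) = #EFEFEF.

#EFEFEF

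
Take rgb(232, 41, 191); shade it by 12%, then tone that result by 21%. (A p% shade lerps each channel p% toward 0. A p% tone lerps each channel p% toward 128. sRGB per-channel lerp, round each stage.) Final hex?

#bc37a0

Lerp each channel 12% toward 0:
  R: 232 + 0.12×(0−232) = 232 − 27.84 = 204.16 → 204
  G: 41 + 0.12×(0−41) = 41 − 4.92 = 36.08 → 36
  B: 191 + 0.12×(0−191) = 191 − 22.92 = 168.08 → 168
After the shade: rgb(204, 36, 168) = #cc24a8.
Per channel, c → c + 0.21(128 − c):
  R: 204 + 0.21×(128−204) = 204 − 15.96 = 188.04 → 188
  G: 36 + 19.32 = 55.32 → 55
  B: 168 + 0.21×(128−168) = 168 − 8.4 = 159.6 → 160
rgb(188, 55, 160) = #bc37a0.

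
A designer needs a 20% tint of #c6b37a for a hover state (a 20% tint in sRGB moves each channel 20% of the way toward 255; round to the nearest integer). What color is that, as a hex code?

#d1c295

#c6b37a is rgb(198, 179, 122).
Per channel, c → c + 0.2(255 − c):
  R: 198 + 11.4 = 209.4 → 209
  G: 179 + 0.2×(255−179) = 179 + 15.2 = 194.2 → 194
  B: 122 + 26.6 = 148.6 → 149
rgb(209, 194, 149) = #d1c295.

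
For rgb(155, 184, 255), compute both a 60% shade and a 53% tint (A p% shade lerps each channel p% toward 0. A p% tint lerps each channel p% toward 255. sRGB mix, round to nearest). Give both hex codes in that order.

60% shade:
  R: 155 − 93 = 62 → 62
  G: 184 + 0.6×(0−184) = 184 − 110.4 = 73.6 → 74
  B: 255 − 153 = 102 → 102
  → #3E4A66
53% tint:
  R: 155 + 53 = 208 → 208
  G: 184 + 37.63 = 221.63 → 222
  B: 255 + 0 = 255 → 255
  → #D0DEFF

#3E4A66, #D0DEFF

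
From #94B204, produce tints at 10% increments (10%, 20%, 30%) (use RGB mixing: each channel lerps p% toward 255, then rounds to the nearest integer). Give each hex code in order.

#94B204 is rgb(148, 178, 4).
10%: (148 + 10.7 = 158.7→159, 178 + 7.7 = 185.7→186, 4 + 25.1 = 29.1→29) → #9FBA1D
20%: (148 + 21.4 = 169.4→169, 178 + 15.4 = 193.4→193, 4 + 50.2 = 54.2→54) → #A9C136
30%: (148 + 32.1 = 180.1→180, 178 + 23.1 = 201.1→201, 4 + 75.3 = 79.3→79) → #B4C94F

#9FBA1D, #A9C136, #B4C94F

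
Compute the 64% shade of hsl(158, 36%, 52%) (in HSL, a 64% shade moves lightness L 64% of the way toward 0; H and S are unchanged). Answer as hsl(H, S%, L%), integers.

hsl(158, 36%, 19%)

L moves 64% from 52 toward 0: 52 − 33.28 = 18.72 → 19.
H and S are unchanged.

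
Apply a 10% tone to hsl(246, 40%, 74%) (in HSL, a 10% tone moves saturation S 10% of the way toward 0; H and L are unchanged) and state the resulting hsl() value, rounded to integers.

S moves 10% from 40 toward 0: 40 − 4 = 36 → 36.
H and L are unchanged.

hsl(246, 36%, 74%)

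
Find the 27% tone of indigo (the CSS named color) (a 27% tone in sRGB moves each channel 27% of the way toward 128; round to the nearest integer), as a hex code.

CSS indigo is rgb(75, 0, 130).
Per channel, c → c + 0.27(128 − c):
  R: 75 + 0.27×(128−75) = 75 + 14.31 = 89.31 → 89
  G: 0 + 0.27×(128−0) = 0 + 34.56 = 34.56 → 35
  B: 130 + 0.27×(128−130) = 130 − 0.54 = 129.46 → 129
rgb(89, 35, 129) = #592381.

#592381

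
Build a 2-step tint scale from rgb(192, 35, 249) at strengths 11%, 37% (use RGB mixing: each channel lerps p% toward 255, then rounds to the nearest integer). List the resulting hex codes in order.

11%: (192 + 6.93 = 198.93→199, 35 + 24.2 = 59.2→59, 249 + 0.66 = 249.66→250) → #C73BFA
37%: (192 + 23.31 = 215.31→215, 35 + 81.4 = 116.4→116, 249 + 2.22 = 251.22→251) → #D774FB

#C73BFA, #D774FB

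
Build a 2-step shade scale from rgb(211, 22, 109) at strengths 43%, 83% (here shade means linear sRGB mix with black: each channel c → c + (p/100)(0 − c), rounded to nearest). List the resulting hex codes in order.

#780D3E, #240413

43%: (211 − 90.73 = 120.27→120, 22 − 9.46 = 12.54→13, 109 − 46.87 = 62.13→62) → #780D3E
83%: (211 − 175.13 = 35.87→36, 22 − 18.26 = 3.74→4, 109 − 90.47 = 18.53→19) → #240413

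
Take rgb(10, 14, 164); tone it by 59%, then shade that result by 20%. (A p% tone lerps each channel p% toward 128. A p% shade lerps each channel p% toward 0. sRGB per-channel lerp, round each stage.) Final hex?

#404172

A 59% tone moves each channel 59% toward 128:
  R: 10 + 0.59×(128−10) = 10 + 69.62 = 79.62 → 80
  G: 14 + 67.26 = 81.26 → 81
  B: 164 − 21.24 = 142.76 → 143
After the tone: rgb(80, 81, 143) = #50518F.
A 20% shade moves each channel 20% toward 0:
  R: 80 + 0.2×(0−80) = 80 − 16 = 64 → 64
  G: 81 − 16.2 = 64.8 → 65
  B: 143 + 0.2×(0−143) = 143 − 28.6 = 114.4 → 114
rgb(64, 65, 114) = #404172.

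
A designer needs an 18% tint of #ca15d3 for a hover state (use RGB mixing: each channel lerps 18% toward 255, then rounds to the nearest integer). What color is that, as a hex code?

#ca15d3 is rgb(202, 21, 211).
Per channel, c → c + 0.18(255 − c):
  R: 202 + 0.18×(255−202) = 202 + 9.54 = 211.54 → 212
  G: 21 + 42.12 = 63.12 → 63
  B: 211 + 0.18×(255−211) = 211 + 7.92 = 218.92 → 219
rgb(212, 63, 219) = #d43fdb.

#d43fdb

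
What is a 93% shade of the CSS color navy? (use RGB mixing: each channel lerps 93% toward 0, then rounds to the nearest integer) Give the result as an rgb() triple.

rgb(0, 0, 9)

CSS navy is rgb(0, 0, 128).
A 93% shade moves each channel 93% toward 0:
  R: 0 + 0 = 0 → 0
  G: 0 + 0.93×(0−0) = 0 + 0 = 0 → 0
  B: 128 − 119.04 = 8.96 → 9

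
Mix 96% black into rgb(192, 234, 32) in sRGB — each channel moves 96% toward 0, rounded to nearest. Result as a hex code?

A 96% shade moves each channel 96% toward 0:
  R: 192 + 0.96×(0−192) = 192 − 184.32 = 7.68 → 8
  G: 234 + 0.96×(0−234) = 234 − 224.64 = 9.36 → 9
  B: 32 − 30.72 = 1.28 → 1
rgb(8, 9, 1) = #080901.

#080901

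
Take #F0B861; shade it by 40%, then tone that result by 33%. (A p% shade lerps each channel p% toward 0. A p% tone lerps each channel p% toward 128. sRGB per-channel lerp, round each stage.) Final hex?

#8B7451

#F0B861 is rgb(240, 184, 97).
A 40% shade moves each channel 40% toward 0:
  R: 240 + 0.4×(0−240) = 240 − 96 = 144 → 144
  G: 184 + 0.4×(0−184) = 184 − 73.6 = 110.4 → 110
  B: 97 + 0.4×(0−97) = 97 − 38.8 = 58.2 → 58
After the shade: rgb(144, 110, 58) = #906E3A.
Per channel, c → c + 0.33(128 − c):
  R: 144 + 0.33×(128−144) = 144 − 5.28 = 138.72 → 139
  G: 110 + 0.33×(128−110) = 110 + 5.94 = 115.94 → 116
  B: 58 + 0.33×(128−58) = 58 + 23.1 = 81.1 → 81
rgb(139, 116, 81) = #8B7451.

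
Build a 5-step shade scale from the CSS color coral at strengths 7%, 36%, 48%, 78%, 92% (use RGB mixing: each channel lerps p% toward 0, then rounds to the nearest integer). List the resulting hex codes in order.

#ed764a, #a35133, #85422a, #381c12, #140a06

CSS coral is rgb(255, 127, 80).
7%: (255 − 17.85 = 237.15→237, 127 − 8.89 = 118.11→118, 80 − 5.6 = 74.4→74) → #ed764a
36%: (255 − 91.8 = 163.2→163, 127 − 45.72 = 81.28→81, 80 − 28.8 = 51.2→51) → #a35133
48%: (255 − 122.4 = 132.6→133, 127 − 60.96 = 66.04→66, 80 − 38.4 = 41.6→42) → #85422a
78%: (255 − 198.9 = 56.1→56, 127 − 99.06 = 27.94→28, 80 − 62.4 = 17.6→18) → #381c12
92%: (255 − 234.6 = 20.4→20, 127 − 116.84 = 10.16→10, 80 − 73.6 = 6.4→6) → #140a06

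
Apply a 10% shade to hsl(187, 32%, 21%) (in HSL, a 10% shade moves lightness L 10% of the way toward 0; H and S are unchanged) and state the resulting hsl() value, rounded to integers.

hsl(187, 32%, 19%)

L moves 10% from 21 toward 0: 21 − 2.1 = 18.9 → 19.
H and S are unchanged.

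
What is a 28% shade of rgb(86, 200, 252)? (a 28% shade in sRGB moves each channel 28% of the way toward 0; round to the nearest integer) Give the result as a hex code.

#3e90b5

Lerp each channel 28% toward 0:
  R: 86 − 24.08 = 61.92 → 62
  G: 200 − 56 = 144 → 144
  B: 252 − 70.56 = 181.44 → 181
rgb(62, 144, 181) = #3e90b5.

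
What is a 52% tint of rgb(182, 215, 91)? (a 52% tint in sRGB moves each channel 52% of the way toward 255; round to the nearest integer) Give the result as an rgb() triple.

rgb(220, 236, 176)

Per channel, c → c + 0.52(255 − c):
  R: 182 + 0.52×(255−182) = 182 + 37.96 = 219.96 → 220
  G: 215 + 20.8 = 235.8 → 236
  B: 91 + 0.52×(255−91) = 91 + 85.28 = 176.28 → 176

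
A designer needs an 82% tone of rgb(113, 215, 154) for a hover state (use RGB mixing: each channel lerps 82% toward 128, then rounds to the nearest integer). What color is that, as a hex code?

Lerp each channel 82% toward 128:
  R: 113 + 0.82×(128−113) = 113 + 12.3 = 125.3 → 125
  G: 215 − 71.34 = 143.66 → 144
  B: 154 + 0.82×(128−154) = 154 − 21.32 = 132.68 → 133
rgb(125, 144, 133) = #7D9085.

#7D9085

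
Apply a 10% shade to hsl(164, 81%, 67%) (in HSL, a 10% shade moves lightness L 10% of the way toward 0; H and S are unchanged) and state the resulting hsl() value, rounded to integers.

L moves 10% from 67 toward 0: 67 − 6.7 = 60.3 → 60.
H and S are unchanged.

hsl(164, 81%, 60%)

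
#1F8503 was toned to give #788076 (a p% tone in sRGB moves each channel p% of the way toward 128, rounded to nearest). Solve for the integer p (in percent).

92%

#1F8503 is rgb(31, 133, 3); #788076 is rgb(120, 128, 118).
On the B channel (widest range): 118 ≈ 3 + (p/100)(128 − 3), so p ≈ 100×(118 − 3)/(128 − 3) = 11500/125 = 92.00.
p = 92 reproduces all three channels after rounding.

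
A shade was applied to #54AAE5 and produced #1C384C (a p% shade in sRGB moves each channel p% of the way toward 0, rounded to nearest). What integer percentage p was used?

#54AAE5 is rgb(84, 170, 229); #1C384C is rgb(28, 56, 76).
On the B channel (widest range): 76 ≈ 229 + (p/100)(0 − 229), so p ≈ 100×(76 − 229)/(0 − 229) = -15300/-229 = 66.81.
p = 67 reproduces all three channels after rounding.

67%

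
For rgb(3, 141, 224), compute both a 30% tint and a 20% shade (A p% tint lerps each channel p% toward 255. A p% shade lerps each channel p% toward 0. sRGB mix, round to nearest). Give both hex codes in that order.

#4FAFE9, #0271B3

30% tint:
  R: 3 + 0.3×(255−3) = 3 + 75.6 = 78.6 → 79
  G: 141 + 0.3×(255−141) = 141 + 34.2 = 175.2 → 175
  B: 224 + 0.3×(255−224) = 224 + 9.3 = 233.3 → 233
  → #4FAFE9
20% shade:
  R: 3 − 0.6 = 2.4 → 2
  G: 141 + 0.2×(0−141) = 141 − 28.2 = 112.8 → 113
  B: 224 − 44.8 = 179.2 → 179
  → #0271B3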